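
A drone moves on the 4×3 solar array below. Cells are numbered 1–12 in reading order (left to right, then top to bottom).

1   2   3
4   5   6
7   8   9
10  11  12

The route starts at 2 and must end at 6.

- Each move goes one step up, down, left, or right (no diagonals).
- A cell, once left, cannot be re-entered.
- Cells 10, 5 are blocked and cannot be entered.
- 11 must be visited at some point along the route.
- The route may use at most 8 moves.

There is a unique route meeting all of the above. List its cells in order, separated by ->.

The budget equals the shortest possible length, so every move has to be on a shortest route through the required cells.
Route from 2: left 1 to 1, down 2 to 7, right 1 to 8, down 1 to 11, right 1 to 12, up 2 to 6 — 8 moves in all.
Check: all required cells visited; 8 ≤ 8 moves.

2 -> 1 -> 4 -> 7 -> 8 -> 11 -> 12 -> 9 -> 6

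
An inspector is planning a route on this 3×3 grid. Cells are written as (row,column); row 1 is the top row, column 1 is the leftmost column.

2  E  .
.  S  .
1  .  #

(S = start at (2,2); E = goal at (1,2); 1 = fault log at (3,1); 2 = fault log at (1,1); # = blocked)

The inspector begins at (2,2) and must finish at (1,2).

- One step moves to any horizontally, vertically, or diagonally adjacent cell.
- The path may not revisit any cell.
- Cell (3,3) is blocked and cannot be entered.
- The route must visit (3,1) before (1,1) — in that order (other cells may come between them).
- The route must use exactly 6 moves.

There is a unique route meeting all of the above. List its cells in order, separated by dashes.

(2,2) - (2,3) - (3,2) - (3,1) - (2,1) - (1,1) - (1,2)

The waypoints must appear in the order (3,1), (1,1), with no cell reused.
Route from (2,2): right to (2,3), down-left to (3,2), left to (3,1), 2× up (reaching (1,1)), right to (1,2) — 6 moves in all.
Check: order respected (1 at step 3, 2 at step 5); 6 moves as required.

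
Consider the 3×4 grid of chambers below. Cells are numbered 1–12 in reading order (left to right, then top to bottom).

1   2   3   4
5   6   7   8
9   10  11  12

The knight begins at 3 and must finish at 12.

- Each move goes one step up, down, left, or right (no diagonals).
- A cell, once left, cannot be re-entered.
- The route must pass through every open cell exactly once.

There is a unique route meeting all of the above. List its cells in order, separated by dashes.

3 - 4 - 8 - 7 - 6 - 2 - 1 - 5 - 9 - 10 - 11 - 12

Need to visit all 12 open cells exactly once, starting at 3 and ending at 12.
Cell 4 has only two open neighbours (8 and 3), so the path must pass straight through it: one of those is the cell it's entered from and the other is where it exits.
Route from 3: right 1 to 4, down 1 to 8, left 2 to 6, up 1 to 2, left 1 to 1, down 2 to 9, right 3 to 12 — 11 moves in all.
Check: all 12 open cells covered.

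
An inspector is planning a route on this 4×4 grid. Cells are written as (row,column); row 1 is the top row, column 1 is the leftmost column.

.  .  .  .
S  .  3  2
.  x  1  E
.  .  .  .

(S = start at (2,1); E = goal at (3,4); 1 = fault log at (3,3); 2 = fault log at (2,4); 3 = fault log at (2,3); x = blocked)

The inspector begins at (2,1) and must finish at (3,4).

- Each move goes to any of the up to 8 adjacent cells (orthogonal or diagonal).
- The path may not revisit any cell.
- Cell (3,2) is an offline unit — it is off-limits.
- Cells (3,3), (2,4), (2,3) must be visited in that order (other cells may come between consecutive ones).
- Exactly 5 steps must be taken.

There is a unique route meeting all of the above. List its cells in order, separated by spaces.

(2,1) (2,2) (3,3) (2,4) (2,3) (3,4)

The waypoints must appear in the order (3,3), (2,4), (2,3), with no cell reused.
Route from (2,1): right 1 to (2,2), down-right 1 to (3,3), up-right 1 to (2,4), left 1 to (2,3), down-right 1 to (3,4) — 5 moves in all.
Check: order respected (1 at step 2, 2 at step 3, 3 at step 4); 5 moves as required.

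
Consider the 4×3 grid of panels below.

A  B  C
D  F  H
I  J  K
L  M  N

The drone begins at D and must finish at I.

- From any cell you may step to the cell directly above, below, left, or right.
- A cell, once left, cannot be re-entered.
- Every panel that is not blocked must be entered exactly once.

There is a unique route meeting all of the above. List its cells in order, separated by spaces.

Need to visit all 12 open cells exactly once, starting at D and ending at I.
Cell C has only two open neighbours (H and B), so the path must pass straight through it: one of those is the cell it's entered from and the other is where it exits.
Route from D: up to A, 2× right (reaching C), down to H, left to F, down to J, right to K, down to N, 2× left (reaching L), up to I — 11 moves in all.
Check: all 12 open cells covered.

D A B C H F J K N M L I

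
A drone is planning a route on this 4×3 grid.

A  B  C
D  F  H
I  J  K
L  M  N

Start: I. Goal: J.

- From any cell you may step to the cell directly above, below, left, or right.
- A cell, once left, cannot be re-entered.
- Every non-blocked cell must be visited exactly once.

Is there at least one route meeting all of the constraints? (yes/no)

One route that works: I → L → M → N → K → H → C → B → A → D → F → J.

yes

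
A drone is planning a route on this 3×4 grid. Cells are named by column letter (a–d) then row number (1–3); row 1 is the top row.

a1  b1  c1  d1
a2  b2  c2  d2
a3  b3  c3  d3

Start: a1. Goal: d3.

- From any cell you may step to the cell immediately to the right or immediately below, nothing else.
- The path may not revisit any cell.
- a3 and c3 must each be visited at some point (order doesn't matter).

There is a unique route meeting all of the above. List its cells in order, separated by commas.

Moves only go right or down, so the column and row indices never decrease.
Route from a1: down 2 to a3, right 3 to d3 — 5 moves in all.
Check: all required cells visited.

a1, a2, a3, b3, c3, d3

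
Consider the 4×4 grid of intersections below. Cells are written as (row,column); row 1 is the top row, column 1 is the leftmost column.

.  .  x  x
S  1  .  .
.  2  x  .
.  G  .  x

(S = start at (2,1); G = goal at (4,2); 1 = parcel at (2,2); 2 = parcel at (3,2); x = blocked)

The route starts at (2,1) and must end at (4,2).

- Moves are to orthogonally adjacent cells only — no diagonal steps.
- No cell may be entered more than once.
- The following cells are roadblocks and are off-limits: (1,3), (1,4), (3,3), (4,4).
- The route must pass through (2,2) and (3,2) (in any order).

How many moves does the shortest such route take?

Any route passes through (2,2) and (3,2) in some order between (2,1) and (4,2). Summing Manhattan distances along each leg and taking the cheapest ordering ((2,1) → (2,2) → (3,2) → (4,2)) gives a lower bound of 1 + 1 + 1 = 3 moves.
A route of 3 moves achieves this: (2,1) → (2,2) → (3,2) → (4,2).
Since 3 matches the lower bound, it is optimal.

3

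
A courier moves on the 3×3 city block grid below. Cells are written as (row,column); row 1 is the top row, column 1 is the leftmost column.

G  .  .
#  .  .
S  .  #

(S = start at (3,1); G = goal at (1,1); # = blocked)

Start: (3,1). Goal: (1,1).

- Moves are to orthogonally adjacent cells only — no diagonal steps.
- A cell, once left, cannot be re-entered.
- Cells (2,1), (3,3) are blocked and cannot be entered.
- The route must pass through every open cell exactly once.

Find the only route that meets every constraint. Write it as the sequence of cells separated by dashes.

(3,1) - (3,2) - (2,2) - (2,3) - (1,3) - (1,2) - (1,1)

Need to visit all 7 open cells exactly once, starting at (3,1) and ending at (1,1).
Route from (3,1): right 1 to (3,2), up 1 to (2,2), right 1 to (2,3), up 1 to (1,3), left 2 to (1,1) — 6 moves in all.
Check: all 7 open cells covered.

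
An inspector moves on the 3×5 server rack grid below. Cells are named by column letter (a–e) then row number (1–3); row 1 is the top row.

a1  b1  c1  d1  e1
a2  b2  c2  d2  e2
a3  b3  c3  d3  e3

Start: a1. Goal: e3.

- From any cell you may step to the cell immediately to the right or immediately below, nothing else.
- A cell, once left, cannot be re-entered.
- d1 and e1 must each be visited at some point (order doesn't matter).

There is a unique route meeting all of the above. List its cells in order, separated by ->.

Moves only go right or down, so the column and row indices never decrease.
Route from a1: right 4 to e1, down 2 to e3 — 6 moves in all.
Check: all required cells visited.

a1 -> b1 -> c1 -> d1 -> e1 -> e2 -> e3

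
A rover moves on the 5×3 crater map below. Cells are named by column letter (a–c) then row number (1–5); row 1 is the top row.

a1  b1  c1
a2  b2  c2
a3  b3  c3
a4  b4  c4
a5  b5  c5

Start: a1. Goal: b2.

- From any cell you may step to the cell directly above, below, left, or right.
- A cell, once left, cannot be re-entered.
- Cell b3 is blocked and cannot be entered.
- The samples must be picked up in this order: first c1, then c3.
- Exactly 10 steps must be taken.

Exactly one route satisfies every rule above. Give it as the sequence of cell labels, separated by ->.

The waypoints must appear in the order c1, c3, with no cell reused.
Route from a1: right 2 to c1, down 3 to c4, left 2 to a4, up 2 to a2, right 1 to b2 — 10 moves in all.
Check: order respected (c1 at step 2, c3 at step 4); 10 moves as required.

a1 -> b1 -> c1 -> c2 -> c3 -> c4 -> b4 -> a4 -> a3 -> a2 -> b2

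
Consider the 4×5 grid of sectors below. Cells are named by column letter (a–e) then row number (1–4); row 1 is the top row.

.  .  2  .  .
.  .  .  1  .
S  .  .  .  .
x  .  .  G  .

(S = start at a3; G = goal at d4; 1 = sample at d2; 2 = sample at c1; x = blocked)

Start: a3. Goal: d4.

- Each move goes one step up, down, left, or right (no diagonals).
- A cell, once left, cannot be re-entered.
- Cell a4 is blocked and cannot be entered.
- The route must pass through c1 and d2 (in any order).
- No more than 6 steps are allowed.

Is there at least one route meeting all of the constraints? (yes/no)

Even ignoring the no-revisit rule, getting from a3 to d4, taking the cheapest ordering a3 → c1 → d2 → d4 needs at least 4 + 2 + 2 = 8 moves (Manhattan distance per leg), which exceeds the 6-move limit.

no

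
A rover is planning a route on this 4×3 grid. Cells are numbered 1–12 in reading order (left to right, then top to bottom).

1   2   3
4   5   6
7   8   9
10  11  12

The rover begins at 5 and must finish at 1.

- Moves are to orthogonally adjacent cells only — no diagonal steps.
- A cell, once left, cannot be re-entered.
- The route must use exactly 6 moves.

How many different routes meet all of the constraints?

Need simple routes of exactly 6 moves from 5 to 1 (Manhattan distance 2, so 2 moves are spent on a detour and 2 undoing it).
Enumerating: 5 8 11 10 7 4 1 | 5 8 9 6 3 2 1 | 5 6 9 8 7 4 1.
That gives 3 routes.

3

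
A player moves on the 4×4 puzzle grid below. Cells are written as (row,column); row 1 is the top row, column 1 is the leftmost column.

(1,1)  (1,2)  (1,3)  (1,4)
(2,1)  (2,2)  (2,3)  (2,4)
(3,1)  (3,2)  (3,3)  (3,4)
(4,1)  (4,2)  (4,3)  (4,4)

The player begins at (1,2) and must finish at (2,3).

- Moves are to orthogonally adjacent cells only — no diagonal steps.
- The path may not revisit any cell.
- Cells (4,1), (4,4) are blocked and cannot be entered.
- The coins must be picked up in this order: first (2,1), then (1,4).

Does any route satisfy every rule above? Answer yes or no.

yes

One route that works: (1,2) → (2,2) → (2,1) → (3,1) → (3,2) → (3,3) → (3,4) → (2,4) → (1,4) → (1,3) → (2,3).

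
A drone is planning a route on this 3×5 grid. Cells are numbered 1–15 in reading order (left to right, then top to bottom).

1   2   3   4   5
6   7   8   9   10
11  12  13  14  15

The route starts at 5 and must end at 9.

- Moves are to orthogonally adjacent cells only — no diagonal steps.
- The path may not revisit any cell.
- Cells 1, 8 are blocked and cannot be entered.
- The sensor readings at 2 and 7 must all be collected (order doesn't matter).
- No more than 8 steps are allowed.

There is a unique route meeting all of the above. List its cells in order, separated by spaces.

Any route must reach 2 and 7 and still end at 9 within 8 moves, so the order of the required stops is forced.
Route from 5: 3× left (reaching 2), 2× down (reaching 12), 2× right (reaching 14), up to 9 — 8 moves in all.
Check: all required cells visited; 8 ≤ 8 moves.

5 4 3 2 7 12 13 14 9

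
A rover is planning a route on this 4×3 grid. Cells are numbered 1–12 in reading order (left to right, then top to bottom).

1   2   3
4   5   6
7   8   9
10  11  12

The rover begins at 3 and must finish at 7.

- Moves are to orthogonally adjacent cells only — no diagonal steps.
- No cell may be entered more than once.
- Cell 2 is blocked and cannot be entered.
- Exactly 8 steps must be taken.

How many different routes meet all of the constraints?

Need simple routes of exactly 8 moves from 3 to 7 (Manhattan distance 4, so 2 moves are spent on a detour and 2 undoing it).
Enumerating: 3 6 9 12 11 8 5 4 7 | 3 6 5 8 9 12 11 10 7.
That gives 2 routes.

2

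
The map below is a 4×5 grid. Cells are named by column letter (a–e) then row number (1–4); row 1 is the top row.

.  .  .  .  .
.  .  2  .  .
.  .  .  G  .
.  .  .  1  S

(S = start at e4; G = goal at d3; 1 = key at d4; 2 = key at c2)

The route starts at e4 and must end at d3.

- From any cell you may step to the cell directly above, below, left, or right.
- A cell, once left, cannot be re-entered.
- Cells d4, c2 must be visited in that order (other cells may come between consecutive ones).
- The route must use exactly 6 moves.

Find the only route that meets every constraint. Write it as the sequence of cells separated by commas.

e4, d4, c4, c3, c2, d2, d3

The waypoints must appear in the order d4, c2, with no cell reused.
Route from e4: left 2 to c4, up 2 to c2, right 1 to d2, down 1 to d3 — 6 moves in all.
Check: order respected (1 at step 1, 2 at step 4); 6 moves as required.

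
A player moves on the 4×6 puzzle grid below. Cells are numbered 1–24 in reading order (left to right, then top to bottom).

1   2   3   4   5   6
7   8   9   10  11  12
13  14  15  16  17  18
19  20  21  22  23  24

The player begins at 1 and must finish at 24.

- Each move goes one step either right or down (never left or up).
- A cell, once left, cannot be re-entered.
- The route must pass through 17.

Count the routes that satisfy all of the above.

A right/down-only route from 1 to 24 makes exactly 3 down-moves and 5 right-moves in some order.
With no other constraints that would be C(8,3) = 56 routes.
Split at 17 and multiply the segment counts: 1→17: 15; 17→24: 2; product = 30.
That gives 30 routes.

30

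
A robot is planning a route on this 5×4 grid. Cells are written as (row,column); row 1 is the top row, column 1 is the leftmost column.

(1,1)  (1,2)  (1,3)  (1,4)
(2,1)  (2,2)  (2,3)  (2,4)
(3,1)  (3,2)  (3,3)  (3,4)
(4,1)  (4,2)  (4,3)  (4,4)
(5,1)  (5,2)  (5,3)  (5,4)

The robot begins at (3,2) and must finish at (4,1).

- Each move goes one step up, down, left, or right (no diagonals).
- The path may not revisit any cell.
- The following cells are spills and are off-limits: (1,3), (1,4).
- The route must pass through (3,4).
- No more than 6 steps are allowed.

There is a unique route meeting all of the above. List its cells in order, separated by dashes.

Any route must reach (3,4) and still end at (4,1) within 6 moves, so the order of the required stops is forced.
Route from (3,2): 2× right (reaching (3,4)), down to (4,4), 3× left (reaching (4,1)) — 6 moves in all.
Check: all required cells visited; 6 ≤ 6 moves.

(3,2) - (3,3) - (3,4) - (4,4) - (4,3) - (4,2) - (4,1)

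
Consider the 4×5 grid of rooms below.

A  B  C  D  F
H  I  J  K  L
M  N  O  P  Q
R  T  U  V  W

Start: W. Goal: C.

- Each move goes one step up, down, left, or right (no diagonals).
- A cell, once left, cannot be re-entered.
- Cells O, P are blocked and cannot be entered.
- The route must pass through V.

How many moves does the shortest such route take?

7

Any route passes through V somewhere between W and C. Summing Manhattan distances along the two legs (W → V → C) gives a lower bound of 1 + 4 = 5 moves.
That bound ignores the blocked cells. Measuring each leg by the fewest moves that actually steer around them (W→V: 1; V→C: 6) raises the lower bound to 7.
A route of 7 moves exists: W → V → U → T → N → I → B → C.
Since 7 matches that lower bound, it is optimal.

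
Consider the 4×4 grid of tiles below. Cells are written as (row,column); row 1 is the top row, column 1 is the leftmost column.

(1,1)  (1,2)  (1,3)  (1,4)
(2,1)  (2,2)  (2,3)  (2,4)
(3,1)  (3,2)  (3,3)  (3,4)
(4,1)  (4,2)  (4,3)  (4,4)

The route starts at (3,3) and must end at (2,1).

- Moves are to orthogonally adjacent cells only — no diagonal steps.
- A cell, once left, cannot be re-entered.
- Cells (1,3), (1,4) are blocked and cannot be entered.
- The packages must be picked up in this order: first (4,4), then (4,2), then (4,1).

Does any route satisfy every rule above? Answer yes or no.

yes

One route that works: (3,3) → (3,4) → (4,4) → (4,3) → (4,2) → (4,1) → (3,1) → (2,1).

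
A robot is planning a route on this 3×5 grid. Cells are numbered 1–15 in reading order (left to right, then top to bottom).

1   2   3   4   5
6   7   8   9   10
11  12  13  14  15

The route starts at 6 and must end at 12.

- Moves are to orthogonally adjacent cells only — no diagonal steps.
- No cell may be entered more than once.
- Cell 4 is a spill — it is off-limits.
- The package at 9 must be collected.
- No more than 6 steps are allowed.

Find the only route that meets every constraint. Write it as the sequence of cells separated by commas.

6, 7, 8, 9, 14, 13, 12

The budget equals the shortest possible length, so every move has to be on a shortest route through the required cells.
Route from 6: right 3 to 9, down 1 to 14, left 2 to 12 — 6 moves in all.
Check: all required cells visited; 6 ≤ 6 moves.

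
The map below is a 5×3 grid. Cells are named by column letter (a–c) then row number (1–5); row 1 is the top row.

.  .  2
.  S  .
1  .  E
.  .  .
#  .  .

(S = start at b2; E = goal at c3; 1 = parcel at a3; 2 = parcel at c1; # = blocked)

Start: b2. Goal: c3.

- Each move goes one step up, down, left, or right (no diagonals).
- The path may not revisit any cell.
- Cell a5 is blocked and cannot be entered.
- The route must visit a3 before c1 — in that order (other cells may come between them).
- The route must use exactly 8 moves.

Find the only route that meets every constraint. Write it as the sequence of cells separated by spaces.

b2 b3 a3 a2 a1 b1 c1 c2 c3

The waypoints must appear in the order a3, c1, with no cell reused.
Route from b2: down to b3, left to a3, 2× up (reaching a1), 2× right (reaching c1), 2× down (reaching c3) — 8 moves in all.
Check: order respected (1 at step 2, 2 at step 6); 8 moves as required.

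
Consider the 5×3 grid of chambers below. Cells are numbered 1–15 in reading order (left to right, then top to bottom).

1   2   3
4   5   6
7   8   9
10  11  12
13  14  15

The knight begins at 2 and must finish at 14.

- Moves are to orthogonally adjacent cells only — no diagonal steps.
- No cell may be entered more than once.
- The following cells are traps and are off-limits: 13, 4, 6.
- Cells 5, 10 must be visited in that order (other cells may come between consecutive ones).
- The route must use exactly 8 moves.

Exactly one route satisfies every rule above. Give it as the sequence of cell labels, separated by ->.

2 -> 5 -> 8 -> 7 -> 10 -> 11 -> 12 -> 15 -> 14

The waypoints must appear in the order 5, 10, with no cell reused.
Route from 2: 2× down (reaching 8), left to 7, down to 10, 2× right (reaching 12), down to 15, left to 14 — 8 moves in all.
Check: order respected (5 at step 1, 10 at step 4); 8 moves as required.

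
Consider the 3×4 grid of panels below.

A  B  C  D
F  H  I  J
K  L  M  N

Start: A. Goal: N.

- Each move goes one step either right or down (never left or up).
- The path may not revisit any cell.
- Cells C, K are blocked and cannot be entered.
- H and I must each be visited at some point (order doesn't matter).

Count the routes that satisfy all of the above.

4

A right/down-only route from A to N makes exactly 2 down-moves and 3 right-moves in some order.
With no other constraints that would be C(5,2) = 10 routes.
A monotone route can only reach the required cells in the order H, I, so split there and multiply the segment counts (each segment already excludes blocked cells): A→H: 2; H→I: 1; I→N: 2; product = 4.
That gives 4 routes.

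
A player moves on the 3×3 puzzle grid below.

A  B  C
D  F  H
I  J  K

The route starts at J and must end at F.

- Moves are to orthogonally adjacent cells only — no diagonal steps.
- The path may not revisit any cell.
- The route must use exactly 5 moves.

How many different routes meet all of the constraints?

Need simple routes of exactly 5 moves from J to F (Manhattan distance 1, so 2 moves are spent on a detour and 2 undoing it).
Enumerating: J I D A B F | J K H C B F.
That gives 2 routes.

2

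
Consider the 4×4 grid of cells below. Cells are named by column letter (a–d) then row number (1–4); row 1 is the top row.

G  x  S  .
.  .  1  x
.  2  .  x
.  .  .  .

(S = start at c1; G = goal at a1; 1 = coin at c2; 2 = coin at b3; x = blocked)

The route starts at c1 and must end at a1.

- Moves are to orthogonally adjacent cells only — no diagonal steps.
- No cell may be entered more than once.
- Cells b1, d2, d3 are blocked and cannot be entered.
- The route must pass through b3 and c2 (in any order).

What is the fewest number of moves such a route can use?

6

Any route passes through b3 and c2 in some order between c1 and a1. Summing Manhattan distances along each leg and taking the cheapest ordering (c1 → c2 → b3 → a1) gives a lower bound of 1 + 2 + 3 = 6 moves.
A route of 6 moves achieves this: c1 → c2 → c3 → b3 → b2 → a2 → a1.
Since 6 matches the lower bound, it is optimal.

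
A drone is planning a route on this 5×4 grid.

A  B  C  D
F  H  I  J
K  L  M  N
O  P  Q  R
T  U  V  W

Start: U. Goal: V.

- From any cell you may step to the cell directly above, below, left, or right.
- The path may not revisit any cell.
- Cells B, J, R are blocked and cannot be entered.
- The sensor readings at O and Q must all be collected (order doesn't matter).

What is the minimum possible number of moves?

5

Any route passes through O and Q in some order between U and V. Summing Manhattan distances along each leg and taking the cheapest ordering (U → O → Q → V) gives a lower bound of 2 + 2 + 1 = 5 moves.
A route of 5 moves achieves this: U → T → O → P → Q → V.
Since 5 matches the lower bound, it is optimal.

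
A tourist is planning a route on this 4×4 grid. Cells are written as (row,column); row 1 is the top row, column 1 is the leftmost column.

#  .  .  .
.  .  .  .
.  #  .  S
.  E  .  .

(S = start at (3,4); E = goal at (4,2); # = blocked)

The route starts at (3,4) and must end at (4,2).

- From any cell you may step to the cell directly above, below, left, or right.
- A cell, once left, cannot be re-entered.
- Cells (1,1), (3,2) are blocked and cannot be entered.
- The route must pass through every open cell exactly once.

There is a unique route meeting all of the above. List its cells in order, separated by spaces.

(3,4) (4,4) (4,3) (3,3) (2,3) (2,4) (1,4) (1,3) (1,2) (2,2) (2,1) (3,1) (4,1) (4,2)

Need to visit all 14 open cells exactly once, starting at (3,4) and ending at (4,2).
Cell (1,2) has only two open neighbours ((2,2) and (1,3)), so the path must pass straight through it: one of those is the cell it's entered from and the other is where it exits.
Route from (3,4): down to (4,4), left to (4,3), 2× up (reaching (2,3)), right to (2,4), up to (1,4), 2× left (reaching (1,2)), down to (2,2), left to (2,1), 2× down (reaching (4,1)), right to (4,2) — 13 moves in all.
Check: all 14 open cells covered.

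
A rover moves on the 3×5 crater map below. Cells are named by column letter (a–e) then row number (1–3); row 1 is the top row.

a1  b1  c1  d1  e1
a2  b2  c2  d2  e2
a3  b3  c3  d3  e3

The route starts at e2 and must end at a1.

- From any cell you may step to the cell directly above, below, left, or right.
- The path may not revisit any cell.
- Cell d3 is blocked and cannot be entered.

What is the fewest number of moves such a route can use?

5

The Manhattan distance from e2 to a1 is |2−1| + |5−1| = 5, so at least 5 moves are needed.
A route of 5 moves achieves this: e2 → e1 → d1 → c1 → b1 → a1.
Since 5 matches the lower bound, it is optimal.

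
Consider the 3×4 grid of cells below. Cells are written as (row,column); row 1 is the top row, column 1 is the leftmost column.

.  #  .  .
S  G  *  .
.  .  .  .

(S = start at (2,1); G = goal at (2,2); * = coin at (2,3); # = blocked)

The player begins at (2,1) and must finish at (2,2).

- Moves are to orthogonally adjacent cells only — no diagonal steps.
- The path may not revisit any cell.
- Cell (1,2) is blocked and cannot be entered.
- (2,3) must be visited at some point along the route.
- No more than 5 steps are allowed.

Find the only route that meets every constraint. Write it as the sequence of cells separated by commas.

Any route must reach (2,3) and still end at (2,2) within 5 moves, so the order of the required stops is forced.
Route from (2,1): down to (3,1), 2× right (reaching (3,3)), up to (2,3), left to (2,2) — 5 moves in all.
Check: all required cells visited; 5 ≤ 5 moves.

(2,1), (3,1), (3,2), (3,3), (2,3), (2,2)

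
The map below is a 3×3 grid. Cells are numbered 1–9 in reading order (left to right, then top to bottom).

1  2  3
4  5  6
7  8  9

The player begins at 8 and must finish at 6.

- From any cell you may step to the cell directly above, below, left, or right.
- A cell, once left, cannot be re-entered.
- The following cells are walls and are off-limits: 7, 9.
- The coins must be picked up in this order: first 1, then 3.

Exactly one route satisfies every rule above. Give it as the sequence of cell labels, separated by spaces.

8 5 4 1 2 3 6

The waypoints must appear in the order 1, 3, with no cell reused.
Route from 8: up 1 to 5, left 1 to 4, up 1 to 1, right 2 to 3, down 1 to 6 — 6 moves in all.
Check: order respected (1 at step 3, 3 at step 5).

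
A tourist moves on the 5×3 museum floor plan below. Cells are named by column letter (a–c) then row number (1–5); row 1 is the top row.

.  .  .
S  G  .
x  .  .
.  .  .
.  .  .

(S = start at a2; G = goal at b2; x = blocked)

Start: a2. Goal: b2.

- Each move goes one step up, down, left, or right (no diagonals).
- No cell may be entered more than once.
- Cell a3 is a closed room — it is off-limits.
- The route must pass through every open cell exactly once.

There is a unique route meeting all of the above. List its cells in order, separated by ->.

Need to visit all 14 open cells exactly once, starting at a2 and ending at b2.
Route from a2: up 1 to a1, right 2 to c1, down 4 to c5, left 2 to a5, up 1 to a4, right 1 to b4, up 2 to b2 — 13 moves in all.
Check: all 14 open cells covered.

a2 -> a1 -> b1 -> c1 -> c2 -> c3 -> c4 -> c5 -> b5 -> a5 -> a4 -> b4 -> b3 -> b2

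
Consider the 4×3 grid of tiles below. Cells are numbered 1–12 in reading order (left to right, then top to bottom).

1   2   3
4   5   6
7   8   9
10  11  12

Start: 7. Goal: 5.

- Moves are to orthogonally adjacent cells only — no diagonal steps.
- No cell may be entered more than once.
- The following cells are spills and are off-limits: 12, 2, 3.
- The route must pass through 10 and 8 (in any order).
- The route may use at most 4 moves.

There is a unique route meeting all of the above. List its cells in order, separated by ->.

The budget equals the shortest possible length, so every move has to be on a shortest route through the required cells.
Route from 7: down 1 to 10, right 1 to 11, up 2 to 5 — 4 moves in all.
Check: all required cells visited; 4 ≤ 4 moves.

7 -> 10 -> 11 -> 8 -> 5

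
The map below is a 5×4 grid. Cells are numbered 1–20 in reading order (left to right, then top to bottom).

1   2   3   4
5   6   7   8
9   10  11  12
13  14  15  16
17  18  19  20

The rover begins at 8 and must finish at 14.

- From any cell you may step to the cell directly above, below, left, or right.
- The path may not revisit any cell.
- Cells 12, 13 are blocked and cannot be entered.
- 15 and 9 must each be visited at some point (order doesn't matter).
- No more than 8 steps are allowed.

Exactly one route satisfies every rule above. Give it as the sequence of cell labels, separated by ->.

The 8-move cap with required stops at 15, 9 leaves no slack for detours.
Route from 8: left 3 to 5, down 1 to 9, right 2 to 11, down 1 to 15, left 1 to 14 — 8 moves in all.
Check: all required cells visited; 8 ≤ 8 moves.

8 -> 7 -> 6 -> 5 -> 9 -> 10 -> 11 -> 15 -> 14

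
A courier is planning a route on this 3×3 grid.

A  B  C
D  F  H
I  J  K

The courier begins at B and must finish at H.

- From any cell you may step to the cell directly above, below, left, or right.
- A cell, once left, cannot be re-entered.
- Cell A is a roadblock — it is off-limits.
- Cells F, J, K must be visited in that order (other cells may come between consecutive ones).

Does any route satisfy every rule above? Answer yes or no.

One route that works: B → F → J → K → H.

yes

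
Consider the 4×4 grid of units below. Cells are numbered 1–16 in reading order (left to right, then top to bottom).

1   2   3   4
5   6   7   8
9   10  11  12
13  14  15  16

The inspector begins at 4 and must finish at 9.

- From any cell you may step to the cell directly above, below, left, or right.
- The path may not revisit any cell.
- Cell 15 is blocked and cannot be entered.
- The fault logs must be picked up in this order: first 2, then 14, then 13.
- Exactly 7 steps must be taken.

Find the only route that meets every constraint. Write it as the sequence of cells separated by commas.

The waypoints must appear in the order 2, 14, 13, with no cell reused.
Route from 4: 2× left (reaching 2), 3× down (reaching 14), left to 13, up to 9 — 7 moves in all.
Check: order respected (2 at step 2, 14 at step 5, 13 at step 6); 7 moves as required.

4, 3, 2, 6, 10, 14, 13, 9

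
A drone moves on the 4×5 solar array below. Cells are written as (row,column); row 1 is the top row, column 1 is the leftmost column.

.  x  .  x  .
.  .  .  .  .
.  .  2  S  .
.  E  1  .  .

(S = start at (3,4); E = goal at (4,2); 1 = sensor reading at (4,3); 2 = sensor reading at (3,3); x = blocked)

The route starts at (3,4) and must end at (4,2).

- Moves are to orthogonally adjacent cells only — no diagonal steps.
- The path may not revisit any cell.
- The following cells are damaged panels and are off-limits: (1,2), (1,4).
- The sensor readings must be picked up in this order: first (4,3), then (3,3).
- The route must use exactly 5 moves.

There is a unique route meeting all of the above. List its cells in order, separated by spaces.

The waypoints must appear in the order (4,3), (3,3), with no cell reused.
Route from (3,4): down 1 to (4,4), left 1 to (4,3), up 1 to (3,3), left 1 to (3,2), down 1 to (4,2) — 5 moves in all.
Check: order respected (1 at step 2, 2 at step 3); 5 moves as required.

(3,4) (4,4) (4,3) (3,3) (3,2) (4,2)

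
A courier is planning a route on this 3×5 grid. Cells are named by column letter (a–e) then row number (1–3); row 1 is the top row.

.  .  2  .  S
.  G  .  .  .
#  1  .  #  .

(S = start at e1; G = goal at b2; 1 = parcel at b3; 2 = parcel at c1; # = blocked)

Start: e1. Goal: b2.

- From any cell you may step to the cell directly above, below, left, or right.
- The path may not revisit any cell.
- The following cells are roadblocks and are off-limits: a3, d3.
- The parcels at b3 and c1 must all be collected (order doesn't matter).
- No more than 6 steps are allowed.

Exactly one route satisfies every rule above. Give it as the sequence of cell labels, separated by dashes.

e1 - d1 - c1 - c2 - c3 - b3 - b2

The budget equals the shortest possible length, so every move has to be on a shortest route through the required cells.
Route from e1: 2× left (reaching c1), 2× down (reaching c3), left to b3, up to b2 — 6 moves in all.
Check: all required cells visited; 6 ≤ 6 moves.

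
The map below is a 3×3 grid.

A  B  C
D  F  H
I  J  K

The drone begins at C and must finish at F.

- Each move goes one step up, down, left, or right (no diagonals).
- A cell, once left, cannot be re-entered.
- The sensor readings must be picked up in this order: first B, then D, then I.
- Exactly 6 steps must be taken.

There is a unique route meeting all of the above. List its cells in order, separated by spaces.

The waypoints must appear in the order B, D, I, with no cell reused.
Route from C: 2× left (reaching A), 2× down (reaching I), right to J, up to F — 6 moves in all.
Check: order respected (B at step 1, D at step 3, I at step 4); 6 moves as required.

C B A D I J F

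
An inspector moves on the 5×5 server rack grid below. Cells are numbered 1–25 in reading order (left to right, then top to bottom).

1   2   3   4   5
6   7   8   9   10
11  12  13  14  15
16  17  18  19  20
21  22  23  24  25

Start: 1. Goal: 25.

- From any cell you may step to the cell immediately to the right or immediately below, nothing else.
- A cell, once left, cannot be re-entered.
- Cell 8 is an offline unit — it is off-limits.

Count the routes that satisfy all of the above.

40

A right/down-only route from 1 to 25 makes exactly 4 down-moves and 4 right-moves in some order.
With no other constraints that would be C(8,4) = 70 routes.
Subtract routes through each blocked cell (inclusion–exclusion for overlaps): − through 8: 30 → 40.
That gives 40 routes.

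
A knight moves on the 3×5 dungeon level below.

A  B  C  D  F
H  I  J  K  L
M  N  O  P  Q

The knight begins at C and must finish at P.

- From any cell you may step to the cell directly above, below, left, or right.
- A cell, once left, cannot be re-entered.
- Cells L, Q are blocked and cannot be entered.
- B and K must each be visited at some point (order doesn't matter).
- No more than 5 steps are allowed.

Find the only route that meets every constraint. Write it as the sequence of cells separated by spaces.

Any route must reach B and K and still end at P within 5 moves, so the order of the required stops is forced.
Route from C: left to B, down to I, 2× right (reaching K), down to P — 5 moves in all.
Check: all required cells visited; 5 ≤ 5 moves.

C B I J K P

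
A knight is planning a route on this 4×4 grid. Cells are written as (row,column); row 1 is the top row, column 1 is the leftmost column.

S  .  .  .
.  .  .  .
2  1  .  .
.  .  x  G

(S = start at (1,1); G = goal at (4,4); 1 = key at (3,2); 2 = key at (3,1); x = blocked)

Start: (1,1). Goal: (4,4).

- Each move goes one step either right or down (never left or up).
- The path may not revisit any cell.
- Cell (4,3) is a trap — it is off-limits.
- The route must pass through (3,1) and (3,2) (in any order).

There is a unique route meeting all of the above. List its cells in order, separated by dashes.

(1,1) - (2,1) - (3,1) - (3,2) - (3,3) - (3,4) - (4,4)

Moves only go right or down, so the column and row indices never decrease.
Route from (1,1): 2× down (reaching (3,1)), 3× right (reaching (3,4)), down to (4,4) — 6 moves in all.
Check: all required cells visited.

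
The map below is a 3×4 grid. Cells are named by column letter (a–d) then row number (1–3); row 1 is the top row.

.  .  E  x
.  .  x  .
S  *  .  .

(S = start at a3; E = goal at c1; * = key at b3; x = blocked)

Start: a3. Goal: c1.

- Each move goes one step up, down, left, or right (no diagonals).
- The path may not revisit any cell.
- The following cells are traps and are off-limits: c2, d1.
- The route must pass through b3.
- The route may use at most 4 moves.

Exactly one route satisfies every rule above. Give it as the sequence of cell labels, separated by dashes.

The budget equals the shortest possible length, so every move has to be on a shortest route through the required cells.
Route from a3: right 1 to b3, up 2 to b1, right 1 to c1 — 4 moves in all.
Check: all required cells visited; 4 ≤ 4 moves.

a3 - b3 - b2 - b1 - c1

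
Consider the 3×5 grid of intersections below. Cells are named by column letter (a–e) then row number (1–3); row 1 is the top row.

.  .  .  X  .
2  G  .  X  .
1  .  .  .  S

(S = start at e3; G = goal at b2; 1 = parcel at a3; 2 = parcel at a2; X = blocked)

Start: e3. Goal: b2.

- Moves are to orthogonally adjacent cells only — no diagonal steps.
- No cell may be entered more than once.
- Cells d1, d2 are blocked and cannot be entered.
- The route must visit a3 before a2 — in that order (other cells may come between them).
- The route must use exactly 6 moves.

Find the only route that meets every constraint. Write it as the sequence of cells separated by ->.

The waypoints must appear in the order a3, a2, with no cell reused.
Route from e3: left 4 to a3, up 1 to a2, right 1 to b2 — 6 moves in all.
Check: order respected (1 at step 4, 2 at step 5); 6 moves as required.

e3 -> d3 -> c3 -> b3 -> a3 -> a2 -> b2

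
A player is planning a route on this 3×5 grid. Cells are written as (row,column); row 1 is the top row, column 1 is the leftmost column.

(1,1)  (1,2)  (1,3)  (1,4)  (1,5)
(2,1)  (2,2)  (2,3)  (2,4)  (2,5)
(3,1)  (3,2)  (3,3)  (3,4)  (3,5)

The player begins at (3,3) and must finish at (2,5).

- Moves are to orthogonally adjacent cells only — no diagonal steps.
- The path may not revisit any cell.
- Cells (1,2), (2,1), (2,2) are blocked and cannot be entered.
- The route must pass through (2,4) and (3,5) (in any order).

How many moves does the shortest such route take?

5

Any route passes through (2,4) and (3,5) in some order between (3,3) and (2,5). Summing Manhattan distances along each leg and taking the cheapest ordering ((3,3) → (2,4) → (3,5) → (2,5)) gives a lower bound of 2 + 2 + 1 = 5 moves.
A route of 5 moves achieves this: (3,3) → (2,3) → (2,4) → (3,4) → (3,5) → (2,5).
Since 5 matches the lower bound, it is optimal.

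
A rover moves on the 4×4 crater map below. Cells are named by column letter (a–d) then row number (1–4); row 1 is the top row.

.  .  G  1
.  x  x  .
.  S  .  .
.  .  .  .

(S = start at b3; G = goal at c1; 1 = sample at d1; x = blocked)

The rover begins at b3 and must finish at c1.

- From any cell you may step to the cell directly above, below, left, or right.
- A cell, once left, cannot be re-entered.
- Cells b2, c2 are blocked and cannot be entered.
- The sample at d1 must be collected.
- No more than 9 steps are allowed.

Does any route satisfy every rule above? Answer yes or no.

One route that works: b3 → c3 → d3 → d2 → d1 → c1.

yes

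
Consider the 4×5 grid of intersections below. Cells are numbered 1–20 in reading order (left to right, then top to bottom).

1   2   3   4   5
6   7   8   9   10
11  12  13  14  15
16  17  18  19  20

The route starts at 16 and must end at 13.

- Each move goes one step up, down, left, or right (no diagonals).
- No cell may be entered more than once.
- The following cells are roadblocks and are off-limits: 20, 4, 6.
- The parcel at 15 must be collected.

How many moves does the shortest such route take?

Any route passes through 15 somewhere between 16 and 13. Summing Manhattan distances along the two legs (16 → 15 → 13) gives a lower bound of 5 + 2 = 7 moves.
The shortest route satisfying every rule uses 9 moves: 16 → 11 → 12 → 7 → 8 → 9 → 10 → 15 → 14 → 13.
The no-revisit rule (legs can't share cells) pushes the minimum above the 7-move bound; an exhaustive check rules out every length from 7 to 8, leaving 9 as the minimum.

9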